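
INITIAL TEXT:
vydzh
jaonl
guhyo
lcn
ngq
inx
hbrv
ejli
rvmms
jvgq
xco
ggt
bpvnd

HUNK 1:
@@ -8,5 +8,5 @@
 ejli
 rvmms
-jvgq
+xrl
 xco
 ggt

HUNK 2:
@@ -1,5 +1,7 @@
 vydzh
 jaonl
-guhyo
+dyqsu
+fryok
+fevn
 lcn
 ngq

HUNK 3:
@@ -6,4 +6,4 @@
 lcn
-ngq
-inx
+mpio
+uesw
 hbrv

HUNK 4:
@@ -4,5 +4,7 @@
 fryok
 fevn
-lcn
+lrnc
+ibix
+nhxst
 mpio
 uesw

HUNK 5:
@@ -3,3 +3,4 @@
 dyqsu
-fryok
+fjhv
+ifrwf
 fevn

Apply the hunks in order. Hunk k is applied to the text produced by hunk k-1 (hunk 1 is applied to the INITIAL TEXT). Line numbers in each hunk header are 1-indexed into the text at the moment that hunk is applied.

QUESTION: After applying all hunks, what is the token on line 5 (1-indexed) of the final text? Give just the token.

Answer: ifrwf

Derivation:
Hunk 1: at line 8 remove [jvgq] add [xrl] -> 13 lines: vydzh jaonl guhyo lcn ngq inx hbrv ejli rvmms xrl xco ggt bpvnd
Hunk 2: at line 1 remove [guhyo] add [dyqsu,fryok,fevn] -> 15 lines: vydzh jaonl dyqsu fryok fevn lcn ngq inx hbrv ejli rvmms xrl xco ggt bpvnd
Hunk 3: at line 6 remove [ngq,inx] add [mpio,uesw] -> 15 lines: vydzh jaonl dyqsu fryok fevn lcn mpio uesw hbrv ejli rvmms xrl xco ggt bpvnd
Hunk 4: at line 4 remove [lcn] add [lrnc,ibix,nhxst] -> 17 lines: vydzh jaonl dyqsu fryok fevn lrnc ibix nhxst mpio uesw hbrv ejli rvmms xrl xco ggt bpvnd
Hunk 5: at line 3 remove [fryok] add [fjhv,ifrwf] -> 18 lines: vydzh jaonl dyqsu fjhv ifrwf fevn lrnc ibix nhxst mpio uesw hbrv ejli rvmms xrl xco ggt bpvnd
Final line 5: ifrwf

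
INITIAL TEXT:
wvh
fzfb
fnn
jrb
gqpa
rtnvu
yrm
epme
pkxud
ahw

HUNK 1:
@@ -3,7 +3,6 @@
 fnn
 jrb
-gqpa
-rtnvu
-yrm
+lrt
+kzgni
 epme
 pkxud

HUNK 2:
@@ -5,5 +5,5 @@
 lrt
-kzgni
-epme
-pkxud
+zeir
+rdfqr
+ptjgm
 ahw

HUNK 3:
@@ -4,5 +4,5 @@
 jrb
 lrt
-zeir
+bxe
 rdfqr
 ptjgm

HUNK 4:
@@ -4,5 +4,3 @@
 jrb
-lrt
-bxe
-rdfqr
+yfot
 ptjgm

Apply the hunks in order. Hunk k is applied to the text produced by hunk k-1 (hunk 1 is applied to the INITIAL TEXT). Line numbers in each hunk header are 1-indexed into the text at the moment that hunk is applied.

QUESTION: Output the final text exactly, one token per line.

Answer: wvh
fzfb
fnn
jrb
yfot
ptjgm
ahw

Derivation:
Hunk 1: at line 3 remove [gqpa,rtnvu,yrm] add [lrt,kzgni] -> 9 lines: wvh fzfb fnn jrb lrt kzgni epme pkxud ahw
Hunk 2: at line 5 remove [kzgni,epme,pkxud] add [zeir,rdfqr,ptjgm] -> 9 lines: wvh fzfb fnn jrb lrt zeir rdfqr ptjgm ahw
Hunk 3: at line 4 remove [zeir] add [bxe] -> 9 lines: wvh fzfb fnn jrb lrt bxe rdfqr ptjgm ahw
Hunk 4: at line 4 remove [lrt,bxe,rdfqr] add [yfot] -> 7 lines: wvh fzfb fnn jrb yfot ptjgm ahw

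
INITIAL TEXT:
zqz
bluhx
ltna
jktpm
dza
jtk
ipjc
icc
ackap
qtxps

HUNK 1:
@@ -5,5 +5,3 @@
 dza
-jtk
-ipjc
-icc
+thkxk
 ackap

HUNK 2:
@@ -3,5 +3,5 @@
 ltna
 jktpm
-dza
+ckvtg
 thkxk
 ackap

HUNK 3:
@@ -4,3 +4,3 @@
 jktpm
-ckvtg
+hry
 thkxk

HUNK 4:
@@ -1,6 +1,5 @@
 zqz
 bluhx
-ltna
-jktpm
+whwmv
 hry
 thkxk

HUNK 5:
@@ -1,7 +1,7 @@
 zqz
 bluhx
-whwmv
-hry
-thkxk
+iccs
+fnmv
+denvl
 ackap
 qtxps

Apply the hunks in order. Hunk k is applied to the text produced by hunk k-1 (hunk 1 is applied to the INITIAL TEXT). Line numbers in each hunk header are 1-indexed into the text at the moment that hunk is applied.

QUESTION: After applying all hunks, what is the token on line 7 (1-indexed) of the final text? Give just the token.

Answer: qtxps

Derivation:
Hunk 1: at line 5 remove [jtk,ipjc,icc] add [thkxk] -> 8 lines: zqz bluhx ltna jktpm dza thkxk ackap qtxps
Hunk 2: at line 3 remove [dza] add [ckvtg] -> 8 lines: zqz bluhx ltna jktpm ckvtg thkxk ackap qtxps
Hunk 3: at line 4 remove [ckvtg] add [hry] -> 8 lines: zqz bluhx ltna jktpm hry thkxk ackap qtxps
Hunk 4: at line 1 remove [ltna,jktpm] add [whwmv] -> 7 lines: zqz bluhx whwmv hry thkxk ackap qtxps
Hunk 5: at line 1 remove [whwmv,hry,thkxk] add [iccs,fnmv,denvl] -> 7 lines: zqz bluhx iccs fnmv denvl ackap qtxps
Final line 7: qtxps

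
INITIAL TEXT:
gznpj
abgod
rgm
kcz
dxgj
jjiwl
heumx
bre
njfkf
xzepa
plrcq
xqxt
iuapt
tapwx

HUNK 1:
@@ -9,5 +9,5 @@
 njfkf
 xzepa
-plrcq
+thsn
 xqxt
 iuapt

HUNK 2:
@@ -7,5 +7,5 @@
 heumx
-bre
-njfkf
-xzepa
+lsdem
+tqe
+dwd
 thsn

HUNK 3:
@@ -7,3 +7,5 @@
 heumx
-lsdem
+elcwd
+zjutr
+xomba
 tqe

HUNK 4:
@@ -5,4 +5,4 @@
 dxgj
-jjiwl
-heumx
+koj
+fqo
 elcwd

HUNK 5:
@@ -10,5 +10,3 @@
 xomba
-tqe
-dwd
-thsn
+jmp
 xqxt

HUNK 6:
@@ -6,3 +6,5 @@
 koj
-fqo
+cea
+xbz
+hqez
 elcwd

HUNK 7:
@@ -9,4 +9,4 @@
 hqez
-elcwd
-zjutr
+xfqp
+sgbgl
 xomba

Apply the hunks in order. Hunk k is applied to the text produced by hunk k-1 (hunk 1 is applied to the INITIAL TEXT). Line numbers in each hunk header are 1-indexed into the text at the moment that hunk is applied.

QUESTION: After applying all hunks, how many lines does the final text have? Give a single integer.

Answer: 16

Derivation:
Hunk 1: at line 9 remove [plrcq] add [thsn] -> 14 lines: gznpj abgod rgm kcz dxgj jjiwl heumx bre njfkf xzepa thsn xqxt iuapt tapwx
Hunk 2: at line 7 remove [bre,njfkf,xzepa] add [lsdem,tqe,dwd] -> 14 lines: gznpj abgod rgm kcz dxgj jjiwl heumx lsdem tqe dwd thsn xqxt iuapt tapwx
Hunk 3: at line 7 remove [lsdem] add [elcwd,zjutr,xomba] -> 16 lines: gznpj abgod rgm kcz dxgj jjiwl heumx elcwd zjutr xomba tqe dwd thsn xqxt iuapt tapwx
Hunk 4: at line 5 remove [jjiwl,heumx] add [koj,fqo] -> 16 lines: gznpj abgod rgm kcz dxgj koj fqo elcwd zjutr xomba tqe dwd thsn xqxt iuapt tapwx
Hunk 5: at line 10 remove [tqe,dwd,thsn] add [jmp] -> 14 lines: gznpj abgod rgm kcz dxgj koj fqo elcwd zjutr xomba jmp xqxt iuapt tapwx
Hunk 6: at line 6 remove [fqo] add [cea,xbz,hqez] -> 16 lines: gznpj abgod rgm kcz dxgj koj cea xbz hqez elcwd zjutr xomba jmp xqxt iuapt tapwx
Hunk 7: at line 9 remove [elcwd,zjutr] add [xfqp,sgbgl] -> 16 lines: gznpj abgod rgm kcz dxgj koj cea xbz hqez xfqp sgbgl xomba jmp xqxt iuapt tapwx
Final line count: 16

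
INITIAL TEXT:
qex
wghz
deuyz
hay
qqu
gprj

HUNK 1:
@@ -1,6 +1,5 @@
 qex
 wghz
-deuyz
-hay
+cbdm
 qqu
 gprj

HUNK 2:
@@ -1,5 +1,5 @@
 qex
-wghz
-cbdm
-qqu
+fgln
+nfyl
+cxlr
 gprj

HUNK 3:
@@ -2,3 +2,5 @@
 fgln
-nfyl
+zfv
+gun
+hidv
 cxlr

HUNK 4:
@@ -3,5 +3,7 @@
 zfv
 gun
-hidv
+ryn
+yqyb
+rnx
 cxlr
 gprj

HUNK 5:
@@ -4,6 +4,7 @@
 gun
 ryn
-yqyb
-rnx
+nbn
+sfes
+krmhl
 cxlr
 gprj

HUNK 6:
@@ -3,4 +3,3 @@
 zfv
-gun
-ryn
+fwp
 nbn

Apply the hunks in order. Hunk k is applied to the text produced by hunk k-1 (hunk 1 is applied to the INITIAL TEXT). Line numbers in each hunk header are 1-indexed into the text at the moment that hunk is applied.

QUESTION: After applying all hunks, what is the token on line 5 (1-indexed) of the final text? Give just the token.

Hunk 1: at line 1 remove [deuyz,hay] add [cbdm] -> 5 lines: qex wghz cbdm qqu gprj
Hunk 2: at line 1 remove [wghz,cbdm,qqu] add [fgln,nfyl,cxlr] -> 5 lines: qex fgln nfyl cxlr gprj
Hunk 3: at line 2 remove [nfyl] add [zfv,gun,hidv] -> 7 lines: qex fgln zfv gun hidv cxlr gprj
Hunk 4: at line 3 remove [hidv] add [ryn,yqyb,rnx] -> 9 lines: qex fgln zfv gun ryn yqyb rnx cxlr gprj
Hunk 5: at line 4 remove [yqyb,rnx] add [nbn,sfes,krmhl] -> 10 lines: qex fgln zfv gun ryn nbn sfes krmhl cxlr gprj
Hunk 6: at line 3 remove [gun,ryn] add [fwp] -> 9 lines: qex fgln zfv fwp nbn sfes krmhl cxlr gprj
Final line 5: nbn

Answer: nbn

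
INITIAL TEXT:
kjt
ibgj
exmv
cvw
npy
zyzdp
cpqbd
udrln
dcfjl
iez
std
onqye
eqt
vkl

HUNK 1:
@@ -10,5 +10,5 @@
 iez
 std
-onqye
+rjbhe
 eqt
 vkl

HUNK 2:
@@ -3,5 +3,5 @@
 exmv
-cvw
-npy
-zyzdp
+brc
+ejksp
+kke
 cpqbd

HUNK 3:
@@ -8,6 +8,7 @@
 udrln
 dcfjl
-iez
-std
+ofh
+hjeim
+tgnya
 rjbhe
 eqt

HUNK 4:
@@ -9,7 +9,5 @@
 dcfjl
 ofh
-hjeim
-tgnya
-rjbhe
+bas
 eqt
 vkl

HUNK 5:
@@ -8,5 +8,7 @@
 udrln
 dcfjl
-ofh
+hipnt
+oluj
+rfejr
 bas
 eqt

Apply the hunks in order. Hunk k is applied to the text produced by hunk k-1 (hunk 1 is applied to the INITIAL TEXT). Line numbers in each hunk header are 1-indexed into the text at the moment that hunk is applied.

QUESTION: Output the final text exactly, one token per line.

Answer: kjt
ibgj
exmv
brc
ejksp
kke
cpqbd
udrln
dcfjl
hipnt
oluj
rfejr
bas
eqt
vkl

Derivation:
Hunk 1: at line 10 remove [onqye] add [rjbhe] -> 14 lines: kjt ibgj exmv cvw npy zyzdp cpqbd udrln dcfjl iez std rjbhe eqt vkl
Hunk 2: at line 3 remove [cvw,npy,zyzdp] add [brc,ejksp,kke] -> 14 lines: kjt ibgj exmv brc ejksp kke cpqbd udrln dcfjl iez std rjbhe eqt vkl
Hunk 3: at line 8 remove [iez,std] add [ofh,hjeim,tgnya] -> 15 lines: kjt ibgj exmv brc ejksp kke cpqbd udrln dcfjl ofh hjeim tgnya rjbhe eqt vkl
Hunk 4: at line 9 remove [hjeim,tgnya,rjbhe] add [bas] -> 13 lines: kjt ibgj exmv brc ejksp kke cpqbd udrln dcfjl ofh bas eqt vkl
Hunk 5: at line 8 remove [ofh] add [hipnt,oluj,rfejr] -> 15 lines: kjt ibgj exmv brc ejksp kke cpqbd udrln dcfjl hipnt oluj rfejr bas eqt vkl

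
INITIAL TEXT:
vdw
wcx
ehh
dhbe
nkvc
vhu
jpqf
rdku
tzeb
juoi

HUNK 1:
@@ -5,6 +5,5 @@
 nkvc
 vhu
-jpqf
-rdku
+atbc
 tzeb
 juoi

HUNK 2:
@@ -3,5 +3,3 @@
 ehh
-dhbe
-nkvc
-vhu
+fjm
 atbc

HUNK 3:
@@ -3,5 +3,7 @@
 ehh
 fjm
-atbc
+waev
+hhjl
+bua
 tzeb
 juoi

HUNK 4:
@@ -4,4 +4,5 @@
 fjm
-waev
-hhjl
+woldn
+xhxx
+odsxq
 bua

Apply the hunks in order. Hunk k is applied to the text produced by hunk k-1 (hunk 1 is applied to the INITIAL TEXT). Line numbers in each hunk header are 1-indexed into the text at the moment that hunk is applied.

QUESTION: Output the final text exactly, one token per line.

Hunk 1: at line 5 remove [jpqf,rdku] add [atbc] -> 9 lines: vdw wcx ehh dhbe nkvc vhu atbc tzeb juoi
Hunk 2: at line 3 remove [dhbe,nkvc,vhu] add [fjm] -> 7 lines: vdw wcx ehh fjm atbc tzeb juoi
Hunk 3: at line 3 remove [atbc] add [waev,hhjl,bua] -> 9 lines: vdw wcx ehh fjm waev hhjl bua tzeb juoi
Hunk 4: at line 4 remove [waev,hhjl] add [woldn,xhxx,odsxq] -> 10 lines: vdw wcx ehh fjm woldn xhxx odsxq bua tzeb juoi

Answer: vdw
wcx
ehh
fjm
woldn
xhxx
odsxq
bua
tzeb
juoi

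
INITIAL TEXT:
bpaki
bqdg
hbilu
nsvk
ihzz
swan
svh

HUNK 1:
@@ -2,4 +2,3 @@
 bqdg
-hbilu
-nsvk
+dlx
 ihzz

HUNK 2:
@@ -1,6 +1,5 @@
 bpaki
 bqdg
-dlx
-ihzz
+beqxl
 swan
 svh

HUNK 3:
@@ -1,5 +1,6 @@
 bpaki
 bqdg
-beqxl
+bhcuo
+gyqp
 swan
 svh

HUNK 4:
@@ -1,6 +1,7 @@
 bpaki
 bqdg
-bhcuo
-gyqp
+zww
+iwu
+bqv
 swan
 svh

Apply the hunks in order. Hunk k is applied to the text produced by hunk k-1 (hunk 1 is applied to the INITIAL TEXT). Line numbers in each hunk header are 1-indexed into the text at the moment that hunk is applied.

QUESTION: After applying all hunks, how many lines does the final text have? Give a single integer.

Answer: 7

Derivation:
Hunk 1: at line 2 remove [hbilu,nsvk] add [dlx] -> 6 lines: bpaki bqdg dlx ihzz swan svh
Hunk 2: at line 1 remove [dlx,ihzz] add [beqxl] -> 5 lines: bpaki bqdg beqxl swan svh
Hunk 3: at line 1 remove [beqxl] add [bhcuo,gyqp] -> 6 lines: bpaki bqdg bhcuo gyqp swan svh
Hunk 4: at line 1 remove [bhcuo,gyqp] add [zww,iwu,bqv] -> 7 lines: bpaki bqdg zww iwu bqv swan svh
Final line count: 7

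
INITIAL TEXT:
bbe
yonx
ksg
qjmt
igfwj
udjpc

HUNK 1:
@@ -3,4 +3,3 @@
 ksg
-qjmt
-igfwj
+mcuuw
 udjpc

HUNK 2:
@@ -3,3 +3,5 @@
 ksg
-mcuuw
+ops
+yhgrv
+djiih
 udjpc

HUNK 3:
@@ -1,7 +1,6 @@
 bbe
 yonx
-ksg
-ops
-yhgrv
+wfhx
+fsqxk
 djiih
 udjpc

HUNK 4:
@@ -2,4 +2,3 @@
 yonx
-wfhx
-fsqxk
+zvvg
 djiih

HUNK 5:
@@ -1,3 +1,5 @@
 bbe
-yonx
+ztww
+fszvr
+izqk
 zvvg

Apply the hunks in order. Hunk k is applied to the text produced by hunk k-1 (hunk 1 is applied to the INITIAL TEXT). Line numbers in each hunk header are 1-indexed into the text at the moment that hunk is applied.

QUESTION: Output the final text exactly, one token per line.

Answer: bbe
ztww
fszvr
izqk
zvvg
djiih
udjpc

Derivation:
Hunk 1: at line 3 remove [qjmt,igfwj] add [mcuuw] -> 5 lines: bbe yonx ksg mcuuw udjpc
Hunk 2: at line 3 remove [mcuuw] add [ops,yhgrv,djiih] -> 7 lines: bbe yonx ksg ops yhgrv djiih udjpc
Hunk 3: at line 1 remove [ksg,ops,yhgrv] add [wfhx,fsqxk] -> 6 lines: bbe yonx wfhx fsqxk djiih udjpc
Hunk 4: at line 2 remove [wfhx,fsqxk] add [zvvg] -> 5 lines: bbe yonx zvvg djiih udjpc
Hunk 5: at line 1 remove [yonx] add [ztww,fszvr,izqk] -> 7 lines: bbe ztww fszvr izqk zvvg djiih udjpc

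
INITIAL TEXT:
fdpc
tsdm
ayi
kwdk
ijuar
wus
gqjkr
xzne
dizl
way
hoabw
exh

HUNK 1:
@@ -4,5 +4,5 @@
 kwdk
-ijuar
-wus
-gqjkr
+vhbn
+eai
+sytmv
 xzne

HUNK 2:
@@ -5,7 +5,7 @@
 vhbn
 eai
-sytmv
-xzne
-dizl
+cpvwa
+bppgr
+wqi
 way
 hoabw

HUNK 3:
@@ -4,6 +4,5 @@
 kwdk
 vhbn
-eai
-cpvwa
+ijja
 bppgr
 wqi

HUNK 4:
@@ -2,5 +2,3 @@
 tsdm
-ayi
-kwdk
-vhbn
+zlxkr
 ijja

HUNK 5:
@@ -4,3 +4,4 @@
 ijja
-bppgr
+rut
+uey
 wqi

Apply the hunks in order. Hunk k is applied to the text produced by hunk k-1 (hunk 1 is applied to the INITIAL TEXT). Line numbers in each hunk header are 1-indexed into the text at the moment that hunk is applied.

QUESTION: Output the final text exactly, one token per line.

Answer: fdpc
tsdm
zlxkr
ijja
rut
uey
wqi
way
hoabw
exh

Derivation:
Hunk 1: at line 4 remove [ijuar,wus,gqjkr] add [vhbn,eai,sytmv] -> 12 lines: fdpc tsdm ayi kwdk vhbn eai sytmv xzne dizl way hoabw exh
Hunk 2: at line 5 remove [sytmv,xzne,dizl] add [cpvwa,bppgr,wqi] -> 12 lines: fdpc tsdm ayi kwdk vhbn eai cpvwa bppgr wqi way hoabw exh
Hunk 3: at line 4 remove [eai,cpvwa] add [ijja] -> 11 lines: fdpc tsdm ayi kwdk vhbn ijja bppgr wqi way hoabw exh
Hunk 4: at line 2 remove [ayi,kwdk,vhbn] add [zlxkr] -> 9 lines: fdpc tsdm zlxkr ijja bppgr wqi way hoabw exh
Hunk 5: at line 4 remove [bppgr] add [rut,uey] -> 10 lines: fdpc tsdm zlxkr ijja rut uey wqi way hoabw exh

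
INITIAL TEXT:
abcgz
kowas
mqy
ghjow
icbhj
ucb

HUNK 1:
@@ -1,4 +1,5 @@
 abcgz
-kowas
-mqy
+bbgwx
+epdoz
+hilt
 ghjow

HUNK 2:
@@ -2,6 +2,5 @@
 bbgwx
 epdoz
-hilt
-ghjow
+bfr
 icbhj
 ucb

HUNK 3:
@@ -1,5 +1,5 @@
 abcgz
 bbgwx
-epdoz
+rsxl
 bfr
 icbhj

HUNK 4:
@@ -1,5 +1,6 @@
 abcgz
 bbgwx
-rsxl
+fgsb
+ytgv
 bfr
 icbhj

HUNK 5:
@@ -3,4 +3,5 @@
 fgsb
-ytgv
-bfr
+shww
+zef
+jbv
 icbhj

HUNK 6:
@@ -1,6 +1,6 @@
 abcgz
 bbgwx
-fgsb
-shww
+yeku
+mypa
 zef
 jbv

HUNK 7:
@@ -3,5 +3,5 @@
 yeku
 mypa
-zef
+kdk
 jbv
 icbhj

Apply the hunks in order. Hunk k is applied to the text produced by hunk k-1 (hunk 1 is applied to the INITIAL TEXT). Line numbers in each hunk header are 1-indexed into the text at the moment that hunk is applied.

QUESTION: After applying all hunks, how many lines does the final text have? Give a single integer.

Hunk 1: at line 1 remove [kowas,mqy] add [bbgwx,epdoz,hilt] -> 7 lines: abcgz bbgwx epdoz hilt ghjow icbhj ucb
Hunk 2: at line 2 remove [hilt,ghjow] add [bfr] -> 6 lines: abcgz bbgwx epdoz bfr icbhj ucb
Hunk 3: at line 1 remove [epdoz] add [rsxl] -> 6 lines: abcgz bbgwx rsxl bfr icbhj ucb
Hunk 4: at line 1 remove [rsxl] add [fgsb,ytgv] -> 7 lines: abcgz bbgwx fgsb ytgv bfr icbhj ucb
Hunk 5: at line 3 remove [ytgv,bfr] add [shww,zef,jbv] -> 8 lines: abcgz bbgwx fgsb shww zef jbv icbhj ucb
Hunk 6: at line 1 remove [fgsb,shww] add [yeku,mypa] -> 8 lines: abcgz bbgwx yeku mypa zef jbv icbhj ucb
Hunk 7: at line 3 remove [zef] add [kdk] -> 8 lines: abcgz bbgwx yeku mypa kdk jbv icbhj ucb
Final line count: 8

Answer: 8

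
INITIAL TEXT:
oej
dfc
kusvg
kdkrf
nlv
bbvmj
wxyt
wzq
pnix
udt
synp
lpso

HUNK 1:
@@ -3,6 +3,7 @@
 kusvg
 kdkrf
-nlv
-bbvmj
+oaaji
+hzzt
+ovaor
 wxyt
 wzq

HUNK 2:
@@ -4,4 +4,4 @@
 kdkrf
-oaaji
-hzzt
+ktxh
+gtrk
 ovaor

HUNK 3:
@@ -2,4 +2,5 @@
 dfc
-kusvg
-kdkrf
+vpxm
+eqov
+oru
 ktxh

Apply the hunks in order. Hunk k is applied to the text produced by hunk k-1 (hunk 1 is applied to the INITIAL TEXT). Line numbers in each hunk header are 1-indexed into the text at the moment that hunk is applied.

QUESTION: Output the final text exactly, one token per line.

Answer: oej
dfc
vpxm
eqov
oru
ktxh
gtrk
ovaor
wxyt
wzq
pnix
udt
synp
lpso

Derivation:
Hunk 1: at line 3 remove [nlv,bbvmj] add [oaaji,hzzt,ovaor] -> 13 lines: oej dfc kusvg kdkrf oaaji hzzt ovaor wxyt wzq pnix udt synp lpso
Hunk 2: at line 4 remove [oaaji,hzzt] add [ktxh,gtrk] -> 13 lines: oej dfc kusvg kdkrf ktxh gtrk ovaor wxyt wzq pnix udt synp lpso
Hunk 3: at line 2 remove [kusvg,kdkrf] add [vpxm,eqov,oru] -> 14 lines: oej dfc vpxm eqov oru ktxh gtrk ovaor wxyt wzq pnix udt synp lpso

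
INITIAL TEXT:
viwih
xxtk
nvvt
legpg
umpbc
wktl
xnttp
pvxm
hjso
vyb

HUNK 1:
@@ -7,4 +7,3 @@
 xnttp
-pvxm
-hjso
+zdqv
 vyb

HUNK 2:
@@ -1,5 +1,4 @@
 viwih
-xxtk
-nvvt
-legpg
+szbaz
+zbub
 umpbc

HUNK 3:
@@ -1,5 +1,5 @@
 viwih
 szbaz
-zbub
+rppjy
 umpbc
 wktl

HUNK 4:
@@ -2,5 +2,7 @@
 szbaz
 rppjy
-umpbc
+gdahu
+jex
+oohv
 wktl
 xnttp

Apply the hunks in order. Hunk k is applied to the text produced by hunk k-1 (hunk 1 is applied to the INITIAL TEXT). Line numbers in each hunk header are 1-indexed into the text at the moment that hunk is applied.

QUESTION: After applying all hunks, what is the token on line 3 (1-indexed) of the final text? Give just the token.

Answer: rppjy

Derivation:
Hunk 1: at line 7 remove [pvxm,hjso] add [zdqv] -> 9 lines: viwih xxtk nvvt legpg umpbc wktl xnttp zdqv vyb
Hunk 2: at line 1 remove [xxtk,nvvt,legpg] add [szbaz,zbub] -> 8 lines: viwih szbaz zbub umpbc wktl xnttp zdqv vyb
Hunk 3: at line 1 remove [zbub] add [rppjy] -> 8 lines: viwih szbaz rppjy umpbc wktl xnttp zdqv vyb
Hunk 4: at line 2 remove [umpbc] add [gdahu,jex,oohv] -> 10 lines: viwih szbaz rppjy gdahu jex oohv wktl xnttp zdqv vyb
Final line 3: rppjy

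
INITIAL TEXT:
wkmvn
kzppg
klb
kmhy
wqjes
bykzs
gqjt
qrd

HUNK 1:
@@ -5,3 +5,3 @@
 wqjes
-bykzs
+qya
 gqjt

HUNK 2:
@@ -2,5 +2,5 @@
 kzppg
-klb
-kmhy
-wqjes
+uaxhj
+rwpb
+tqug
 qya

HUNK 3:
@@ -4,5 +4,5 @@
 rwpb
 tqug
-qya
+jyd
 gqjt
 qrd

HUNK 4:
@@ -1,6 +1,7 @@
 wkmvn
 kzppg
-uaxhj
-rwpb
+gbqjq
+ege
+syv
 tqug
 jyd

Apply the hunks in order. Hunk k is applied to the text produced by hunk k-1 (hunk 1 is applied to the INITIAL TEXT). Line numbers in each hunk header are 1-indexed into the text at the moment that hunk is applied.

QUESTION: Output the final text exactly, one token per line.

Answer: wkmvn
kzppg
gbqjq
ege
syv
tqug
jyd
gqjt
qrd

Derivation:
Hunk 1: at line 5 remove [bykzs] add [qya] -> 8 lines: wkmvn kzppg klb kmhy wqjes qya gqjt qrd
Hunk 2: at line 2 remove [klb,kmhy,wqjes] add [uaxhj,rwpb,tqug] -> 8 lines: wkmvn kzppg uaxhj rwpb tqug qya gqjt qrd
Hunk 3: at line 4 remove [qya] add [jyd] -> 8 lines: wkmvn kzppg uaxhj rwpb tqug jyd gqjt qrd
Hunk 4: at line 1 remove [uaxhj,rwpb] add [gbqjq,ege,syv] -> 9 lines: wkmvn kzppg gbqjq ege syv tqug jyd gqjt qrd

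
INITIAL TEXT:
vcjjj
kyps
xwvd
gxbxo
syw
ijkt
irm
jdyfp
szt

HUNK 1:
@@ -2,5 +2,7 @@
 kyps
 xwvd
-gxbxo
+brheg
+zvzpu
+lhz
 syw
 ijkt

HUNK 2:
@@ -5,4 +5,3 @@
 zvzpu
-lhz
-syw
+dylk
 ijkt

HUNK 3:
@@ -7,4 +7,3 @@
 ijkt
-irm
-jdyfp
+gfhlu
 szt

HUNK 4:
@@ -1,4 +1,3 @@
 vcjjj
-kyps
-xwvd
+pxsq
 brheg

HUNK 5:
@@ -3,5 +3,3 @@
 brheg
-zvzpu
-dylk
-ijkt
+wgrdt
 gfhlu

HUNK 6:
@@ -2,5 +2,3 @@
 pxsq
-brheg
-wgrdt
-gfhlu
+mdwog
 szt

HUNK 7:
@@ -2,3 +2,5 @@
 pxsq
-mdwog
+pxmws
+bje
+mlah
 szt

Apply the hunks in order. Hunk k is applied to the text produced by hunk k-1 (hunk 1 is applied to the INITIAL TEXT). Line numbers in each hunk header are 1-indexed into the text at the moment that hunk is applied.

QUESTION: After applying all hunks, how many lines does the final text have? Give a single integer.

Hunk 1: at line 2 remove [gxbxo] add [brheg,zvzpu,lhz] -> 11 lines: vcjjj kyps xwvd brheg zvzpu lhz syw ijkt irm jdyfp szt
Hunk 2: at line 5 remove [lhz,syw] add [dylk] -> 10 lines: vcjjj kyps xwvd brheg zvzpu dylk ijkt irm jdyfp szt
Hunk 3: at line 7 remove [irm,jdyfp] add [gfhlu] -> 9 lines: vcjjj kyps xwvd brheg zvzpu dylk ijkt gfhlu szt
Hunk 4: at line 1 remove [kyps,xwvd] add [pxsq] -> 8 lines: vcjjj pxsq brheg zvzpu dylk ijkt gfhlu szt
Hunk 5: at line 3 remove [zvzpu,dylk,ijkt] add [wgrdt] -> 6 lines: vcjjj pxsq brheg wgrdt gfhlu szt
Hunk 6: at line 2 remove [brheg,wgrdt,gfhlu] add [mdwog] -> 4 lines: vcjjj pxsq mdwog szt
Hunk 7: at line 2 remove [mdwog] add [pxmws,bje,mlah] -> 6 lines: vcjjj pxsq pxmws bje mlah szt
Final line count: 6

Answer: 6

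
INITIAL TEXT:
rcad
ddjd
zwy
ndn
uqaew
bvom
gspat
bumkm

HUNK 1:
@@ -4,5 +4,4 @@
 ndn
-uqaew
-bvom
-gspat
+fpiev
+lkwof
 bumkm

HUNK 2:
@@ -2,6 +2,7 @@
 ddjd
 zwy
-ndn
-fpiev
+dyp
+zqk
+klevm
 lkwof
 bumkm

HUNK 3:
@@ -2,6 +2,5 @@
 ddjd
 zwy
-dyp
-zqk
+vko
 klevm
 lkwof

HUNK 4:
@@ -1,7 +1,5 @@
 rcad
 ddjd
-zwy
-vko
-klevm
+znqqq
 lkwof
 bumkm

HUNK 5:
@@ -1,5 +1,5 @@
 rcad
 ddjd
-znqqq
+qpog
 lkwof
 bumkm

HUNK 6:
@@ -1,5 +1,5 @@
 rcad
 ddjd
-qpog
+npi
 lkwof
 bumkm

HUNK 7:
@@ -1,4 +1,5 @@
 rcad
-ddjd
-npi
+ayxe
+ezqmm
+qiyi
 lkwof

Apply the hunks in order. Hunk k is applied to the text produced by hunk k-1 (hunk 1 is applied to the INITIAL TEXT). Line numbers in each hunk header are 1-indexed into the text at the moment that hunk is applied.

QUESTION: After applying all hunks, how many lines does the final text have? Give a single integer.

Hunk 1: at line 4 remove [uqaew,bvom,gspat] add [fpiev,lkwof] -> 7 lines: rcad ddjd zwy ndn fpiev lkwof bumkm
Hunk 2: at line 2 remove [ndn,fpiev] add [dyp,zqk,klevm] -> 8 lines: rcad ddjd zwy dyp zqk klevm lkwof bumkm
Hunk 3: at line 2 remove [dyp,zqk] add [vko] -> 7 lines: rcad ddjd zwy vko klevm lkwof bumkm
Hunk 4: at line 1 remove [zwy,vko,klevm] add [znqqq] -> 5 lines: rcad ddjd znqqq lkwof bumkm
Hunk 5: at line 1 remove [znqqq] add [qpog] -> 5 lines: rcad ddjd qpog lkwof bumkm
Hunk 6: at line 1 remove [qpog] add [npi] -> 5 lines: rcad ddjd npi lkwof bumkm
Hunk 7: at line 1 remove [ddjd,npi] add [ayxe,ezqmm,qiyi] -> 6 lines: rcad ayxe ezqmm qiyi lkwof bumkm
Final line count: 6

Answer: 6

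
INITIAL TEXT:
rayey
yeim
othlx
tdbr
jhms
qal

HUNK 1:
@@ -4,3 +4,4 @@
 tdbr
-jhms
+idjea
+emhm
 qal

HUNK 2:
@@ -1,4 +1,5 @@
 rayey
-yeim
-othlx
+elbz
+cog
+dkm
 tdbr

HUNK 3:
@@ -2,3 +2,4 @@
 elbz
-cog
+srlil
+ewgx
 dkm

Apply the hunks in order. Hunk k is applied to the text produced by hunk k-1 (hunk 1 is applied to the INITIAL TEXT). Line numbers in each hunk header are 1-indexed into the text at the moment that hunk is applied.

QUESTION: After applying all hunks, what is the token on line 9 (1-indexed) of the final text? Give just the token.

Answer: qal

Derivation:
Hunk 1: at line 4 remove [jhms] add [idjea,emhm] -> 7 lines: rayey yeim othlx tdbr idjea emhm qal
Hunk 2: at line 1 remove [yeim,othlx] add [elbz,cog,dkm] -> 8 lines: rayey elbz cog dkm tdbr idjea emhm qal
Hunk 3: at line 2 remove [cog] add [srlil,ewgx] -> 9 lines: rayey elbz srlil ewgx dkm tdbr idjea emhm qal
Final line 9: qal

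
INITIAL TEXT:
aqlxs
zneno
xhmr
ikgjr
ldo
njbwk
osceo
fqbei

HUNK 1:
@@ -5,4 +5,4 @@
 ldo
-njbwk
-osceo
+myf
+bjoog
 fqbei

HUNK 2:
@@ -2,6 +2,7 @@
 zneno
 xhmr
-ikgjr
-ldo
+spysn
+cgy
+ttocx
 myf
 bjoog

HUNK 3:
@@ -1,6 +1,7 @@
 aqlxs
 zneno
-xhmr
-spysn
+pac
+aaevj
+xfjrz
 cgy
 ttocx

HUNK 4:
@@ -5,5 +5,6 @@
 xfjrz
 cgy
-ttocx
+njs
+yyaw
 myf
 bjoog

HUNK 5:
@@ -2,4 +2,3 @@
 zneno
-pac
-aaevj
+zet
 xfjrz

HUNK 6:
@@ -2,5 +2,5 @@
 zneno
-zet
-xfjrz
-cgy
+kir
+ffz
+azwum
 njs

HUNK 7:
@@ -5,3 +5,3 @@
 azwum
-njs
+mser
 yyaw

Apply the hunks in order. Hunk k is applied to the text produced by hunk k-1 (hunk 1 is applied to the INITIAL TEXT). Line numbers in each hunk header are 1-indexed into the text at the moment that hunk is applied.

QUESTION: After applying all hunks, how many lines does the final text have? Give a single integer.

Answer: 10

Derivation:
Hunk 1: at line 5 remove [njbwk,osceo] add [myf,bjoog] -> 8 lines: aqlxs zneno xhmr ikgjr ldo myf bjoog fqbei
Hunk 2: at line 2 remove [ikgjr,ldo] add [spysn,cgy,ttocx] -> 9 lines: aqlxs zneno xhmr spysn cgy ttocx myf bjoog fqbei
Hunk 3: at line 1 remove [xhmr,spysn] add [pac,aaevj,xfjrz] -> 10 lines: aqlxs zneno pac aaevj xfjrz cgy ttocx myf bjoog fqbei
Hunk 4: at line 5 remove [ttocx] add [njs,yyaw] -> 11 lines: aqlxs zneno pac aaevj xfjrz cgy njs yyaw myf bjoog fqbei
Hunk 5: at line 2 remove [pac,aaevj] add [zet] -> 10 lines: aqlxs zneno zet xfjrz cgy njs yyaw myf bjoog fqbei
Hunk 6: at line 2 remove [zet,xfjrz,cgy] add [kir,ffz,azwum] -> 10 lines: aqlxs zneno kir ffz azwum njs yyaw myf bjoog fqbei
Hunk 7: at line 5 remove [njs] add [mser] -> 10 lines: aqlxs zneno kir ffz azwum mser yyaw myf bjoog fqbei
Final line count: 10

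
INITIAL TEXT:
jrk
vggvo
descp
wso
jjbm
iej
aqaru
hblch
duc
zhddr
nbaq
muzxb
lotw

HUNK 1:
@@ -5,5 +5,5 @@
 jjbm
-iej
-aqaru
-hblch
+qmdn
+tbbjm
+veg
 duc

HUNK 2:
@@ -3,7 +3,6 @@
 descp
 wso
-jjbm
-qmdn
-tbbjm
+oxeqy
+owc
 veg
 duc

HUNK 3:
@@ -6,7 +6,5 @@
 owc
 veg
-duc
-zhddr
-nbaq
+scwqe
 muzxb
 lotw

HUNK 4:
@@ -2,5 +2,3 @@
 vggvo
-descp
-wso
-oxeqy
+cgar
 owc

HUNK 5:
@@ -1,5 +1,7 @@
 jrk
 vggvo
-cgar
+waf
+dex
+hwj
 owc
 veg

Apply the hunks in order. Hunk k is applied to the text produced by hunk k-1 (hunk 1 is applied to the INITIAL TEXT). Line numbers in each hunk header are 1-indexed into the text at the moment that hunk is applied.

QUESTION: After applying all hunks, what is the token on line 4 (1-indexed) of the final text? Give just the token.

Answer: dex

Derivation:
Hunk 1: at line 5 remove [iej,aqaru,hblch] add [qmdn,tbbjm,veg] -> 13 lines: jrk vggvo descp wso jjbm qmdn tbbjm veg duc zhddr nbaq muzxb lotw
Hunk 2: at line 3 remove [jjbm,qmdn,tbbjm] add [oxeqy,owc] -> 12 lines: jrk vggvo descp wso oxeqy owc veg duc zhddr nbaq muzxb lotw
Hunk 3: at line 6 remove [duc,zhddr,nbaq] add [scwqe] -> 10 lines: jrk vggvo descp wso oxeqy owc veg scwqe muzxb lotw
Hunk 4: at line 2 remove [descp,wso,oxeqy] add [cgar] -> 8 lines: jrk vggvo cgar owc veg scwqe muzxb lotw
Hunk 5: at line 1 remove [cgar] add [waf,dex,hwj] -> 10 lines: jrk vggvo waf dex hwj owc veg scwqe muzxb lotw
Final line 4: dex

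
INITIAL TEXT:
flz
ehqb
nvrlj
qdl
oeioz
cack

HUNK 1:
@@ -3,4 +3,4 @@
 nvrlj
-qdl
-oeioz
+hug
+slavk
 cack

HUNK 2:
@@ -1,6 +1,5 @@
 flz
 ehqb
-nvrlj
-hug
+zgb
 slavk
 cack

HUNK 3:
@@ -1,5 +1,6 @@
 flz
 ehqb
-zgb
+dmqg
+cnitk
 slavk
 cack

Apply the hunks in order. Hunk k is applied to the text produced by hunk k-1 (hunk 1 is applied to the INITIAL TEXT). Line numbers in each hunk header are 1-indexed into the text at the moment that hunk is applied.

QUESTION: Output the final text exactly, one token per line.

Answer: flz
ehqb
dmqg
cnitk
slavk
cack

Derivation:
Hunk 1: at line 3 remove [qdl,oeioz] add [hug,slavk] -> 6 lines: flz ehqb nvrlj hug slavk cack
Hunk 2: at line 1 remove [nvrlj,hug] add [zgb] -> 5 lines: flz ehqb zgb slavk cack
Hunk 3: at line 1 remove [zgb] add [dmqg,cnitk] -> 6 lines: flz ehqb dmqg cnitk slavk cack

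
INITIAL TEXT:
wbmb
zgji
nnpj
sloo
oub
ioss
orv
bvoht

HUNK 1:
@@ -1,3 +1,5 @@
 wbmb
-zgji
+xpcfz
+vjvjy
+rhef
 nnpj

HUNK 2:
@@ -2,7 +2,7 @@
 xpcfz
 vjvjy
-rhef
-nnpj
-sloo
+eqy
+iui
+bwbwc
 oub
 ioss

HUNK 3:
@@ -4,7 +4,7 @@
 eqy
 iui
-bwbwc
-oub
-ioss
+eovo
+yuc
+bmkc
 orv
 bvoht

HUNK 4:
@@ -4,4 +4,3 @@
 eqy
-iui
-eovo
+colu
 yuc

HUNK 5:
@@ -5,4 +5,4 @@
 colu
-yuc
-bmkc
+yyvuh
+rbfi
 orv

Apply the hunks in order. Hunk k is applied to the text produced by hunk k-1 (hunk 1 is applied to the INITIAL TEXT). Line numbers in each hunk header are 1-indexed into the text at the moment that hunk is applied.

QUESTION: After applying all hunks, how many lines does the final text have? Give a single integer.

Hunk 1: at line 1 remove [zgji] add [xpcfz,vjvjy,rhef] -> 10 lines: wbmb xpcfz vjvjy rhef nnpj sloo oub ioss orv bvoht
Hunk 2: at line 2 remove [rhef,nnpj,sloo] add [eqy,iui,bwbwc] -> 10 lines: wbmb xpcfz vjvjy eqy iui bwbwc oub ioss orv bvoht
Hunk 3: at line 4 remove [bwbwc,oub,ioss] add [eovo,yuc,bmkc] -> 10 lines: wbmb xpcfz vjvjy eqy iui eovo yuc bmkc orv bvoht
Hunk 4: at line 4 remove [iui,eovo] add [colu] -> 9 lines: wbmb xpcfz vjvjy eqy colu yuc bmkc orv bvoht
Hunk 5: at line 5 remove [yuc,bmkc] add [yyvuh,rbfi] -> 9 lines: wbmb xpcfz vjvjy eqy colu yyvuh rbfi orv bvoht
Final line count: 9

Answer: 9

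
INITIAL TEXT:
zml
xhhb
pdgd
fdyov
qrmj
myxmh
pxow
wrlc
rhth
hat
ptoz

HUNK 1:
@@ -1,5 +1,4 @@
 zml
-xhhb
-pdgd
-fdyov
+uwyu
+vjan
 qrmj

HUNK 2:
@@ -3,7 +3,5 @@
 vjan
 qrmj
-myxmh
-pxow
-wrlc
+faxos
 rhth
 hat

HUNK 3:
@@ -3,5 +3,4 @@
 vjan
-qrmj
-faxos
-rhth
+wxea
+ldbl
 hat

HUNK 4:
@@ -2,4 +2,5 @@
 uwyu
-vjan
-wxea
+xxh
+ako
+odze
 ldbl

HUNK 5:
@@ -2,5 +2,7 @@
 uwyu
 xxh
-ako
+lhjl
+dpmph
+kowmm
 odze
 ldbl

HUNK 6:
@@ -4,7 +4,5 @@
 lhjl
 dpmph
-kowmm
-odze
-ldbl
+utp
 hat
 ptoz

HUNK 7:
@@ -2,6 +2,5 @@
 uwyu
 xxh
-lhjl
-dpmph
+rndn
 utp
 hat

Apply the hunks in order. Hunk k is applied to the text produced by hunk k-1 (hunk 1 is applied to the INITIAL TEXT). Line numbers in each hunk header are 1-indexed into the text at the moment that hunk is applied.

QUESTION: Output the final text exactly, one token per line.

Hunk 1: at line 1 remove [xhhb,pdgd,fdyov] add [uwyu,vjan] -> 10 lines: zml uwyu vjan qrmj myxmh pxow wrlc rhth hat ptoz
Hunk 2: at line 3 remove [myxmh,pxow,wrlc] add [faxos] -> 8 lines: zml uwyu vjan qrmj faxos rhth hat ptoz
Hunk 3: at line 3 remove [qrmj,faxos,rhth] add [wxea,ldbl] -> 7 lines: zml uwyu vjan wxea ldbl hat ptoz
Hunk 4: at line 2 remove [vjan,wxea] add [xxh,ako,odze] -> 8 lines: zml uwyu xxh ako odze ldbl hat ptoz
Hunk 5: at line 2 remove [ako] add [lhjl,dpmph,kowmm] -> 10 lines: zml uwyu xxh lhjl dpmph kowmm odze ldbl hat ptoz
Hunk 6: at line 4 remove [kowmm,odze,ldbl] add [utp] -> 8 lines: zml uwyu xxh lhjl dpmph utp hat ptoz
Hunk 7: at line 2 remove [lhjl,dpmph] add [rndn] -> 7 lines: zml uwyu xxh rndn utp hat ptoz

Answer: zml
uwyu
xxh
rndn
utp
hat
ptoz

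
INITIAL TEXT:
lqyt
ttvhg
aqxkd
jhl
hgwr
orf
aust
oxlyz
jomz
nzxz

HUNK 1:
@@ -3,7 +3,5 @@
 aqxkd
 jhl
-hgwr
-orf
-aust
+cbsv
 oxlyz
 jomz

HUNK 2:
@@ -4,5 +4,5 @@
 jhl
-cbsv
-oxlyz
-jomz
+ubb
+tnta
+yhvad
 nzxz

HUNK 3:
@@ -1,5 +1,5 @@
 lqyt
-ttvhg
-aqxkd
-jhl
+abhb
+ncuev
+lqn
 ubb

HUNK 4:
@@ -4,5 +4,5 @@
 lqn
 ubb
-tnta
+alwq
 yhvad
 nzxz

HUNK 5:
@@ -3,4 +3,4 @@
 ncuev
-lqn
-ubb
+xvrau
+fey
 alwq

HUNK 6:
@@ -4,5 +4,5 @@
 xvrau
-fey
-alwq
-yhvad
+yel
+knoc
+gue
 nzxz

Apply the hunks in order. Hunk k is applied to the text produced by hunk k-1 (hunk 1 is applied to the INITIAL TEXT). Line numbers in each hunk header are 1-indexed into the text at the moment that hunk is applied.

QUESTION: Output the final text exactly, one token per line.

Answer: lqyt
abhb
ncuev
xvrau
yel
knoc
gue
nzxz

Derivation:
Hunk 1: at line 3 remove [hgwr,orf,aust] add [cbsv] -> 8 lines: lqyt ttvhg aqxkd jhl cbsv oxlyz jomz nzxz
Hunk 2: at line 4 remove [cbsv,oxlyz,jomz] add [ubb,tnta,yhvad] -> 8 lines: lqyt ttvhg aqxkd jhl ubb tnta yhvad nzxz
Hunk 3: at line 1 remove [ttvhg,aqxkd,jhl] add [abhb,ncuev,lqn] -> 8 lines: lqyt abhb ncuev lqn ubb tnta yhvad nzxz
Hunk 4: at line 4 remove [tnta] add [alwq] -> 8 lines: lqyt abhb ncuev lqn ubb alwq yhvad nzxz
Hunk 5: at line 3 remove [lqn,ubb] add [xvrau,fey] -> 8 lines: lqyt abhb ncuev xvrau fey alwq yhvad nzxz
Hunk 6: at line 4 remove [fey,alwq,yhvad] add [yel,knoc,gue] -> 8 lines: lqyt abhb ncuev xvrau yel knoc gue nzxz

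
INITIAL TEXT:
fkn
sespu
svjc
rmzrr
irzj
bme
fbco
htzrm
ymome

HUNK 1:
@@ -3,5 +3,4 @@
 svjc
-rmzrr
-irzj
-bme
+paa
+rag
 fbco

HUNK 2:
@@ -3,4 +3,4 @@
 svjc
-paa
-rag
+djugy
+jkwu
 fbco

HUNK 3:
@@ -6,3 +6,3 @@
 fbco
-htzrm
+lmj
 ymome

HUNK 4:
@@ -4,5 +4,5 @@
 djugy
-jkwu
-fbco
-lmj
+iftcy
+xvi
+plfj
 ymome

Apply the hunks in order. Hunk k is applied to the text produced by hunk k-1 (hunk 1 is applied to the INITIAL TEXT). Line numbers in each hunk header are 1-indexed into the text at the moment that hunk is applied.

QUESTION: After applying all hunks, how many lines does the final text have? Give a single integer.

Answer: 8

Derivation:
Hunk 1: at line 3 remove [rmzrr,irzj,bme] add [paa,rag] -> 8 lines: fkn sespu svjc paa rag fbco htzrm ymome
Hunk 2: at line 3 remove [paa,rag] add [djugy,jkwu] -> 8 lines: fkn sespu svjc djugy jkwu fbco htzrm ymome
Hunk 3: at line 6 remove [htzrm] add [lmj] -> 8 lines: fkn sespu svjc djugy jkwu fbco lmj ymome
Hunk 4: at line 4 remove [jkwu,fbco,lmj] add [iftcy,xvi,plfj] -> 8 lines: fkn sespu svjc djugy iftcy xvi plfj ymome
Final line count: 8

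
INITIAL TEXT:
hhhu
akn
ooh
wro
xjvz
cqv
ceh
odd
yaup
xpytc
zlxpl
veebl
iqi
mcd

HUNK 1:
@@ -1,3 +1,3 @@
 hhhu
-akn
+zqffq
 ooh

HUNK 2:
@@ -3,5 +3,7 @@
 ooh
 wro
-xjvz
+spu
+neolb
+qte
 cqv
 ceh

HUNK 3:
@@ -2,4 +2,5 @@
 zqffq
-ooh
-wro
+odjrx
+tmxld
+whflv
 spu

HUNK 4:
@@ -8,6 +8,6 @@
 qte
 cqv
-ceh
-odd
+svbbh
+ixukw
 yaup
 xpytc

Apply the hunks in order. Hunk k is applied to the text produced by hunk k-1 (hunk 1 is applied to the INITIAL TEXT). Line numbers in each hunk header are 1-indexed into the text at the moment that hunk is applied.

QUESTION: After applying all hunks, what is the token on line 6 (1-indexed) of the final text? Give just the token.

Hunk 1: at line 1 remove [akn] add [zqffq] -> 14 lines: hhhu zqffq ooh wro xjvz cqv ceh odd yaup xpytc zlxpl veebl iqi mcd
Hunk 2: at line 3 remove [xjvz] add [spu,neolb,qte] -> 16 lines: hhhu zqffq ooh wro spu neolb qte cqv ceh odd yaup xpytc zlxpl veebl iqi mcd
Hunk 3: at line 2 remove [ooh,wro] add [odjrx,tmxld,whflv] -> 17 lines: hhhu zqffq odjrx tmxld whflv spu neolb qte cqv ceh odd yaup xpytc zlxpl veebl iqi mcd
Hunk 4: at line 8 remove [ceh,odd] add [svbbh,ixukw] -> 17 lines: hhhu zqffq odjrx tmxld whflv spu neolb qte cqv svbbh ixukw yaup xpytc zlxpl veebl iqi mcd
Final line 6: spu

Answer: spu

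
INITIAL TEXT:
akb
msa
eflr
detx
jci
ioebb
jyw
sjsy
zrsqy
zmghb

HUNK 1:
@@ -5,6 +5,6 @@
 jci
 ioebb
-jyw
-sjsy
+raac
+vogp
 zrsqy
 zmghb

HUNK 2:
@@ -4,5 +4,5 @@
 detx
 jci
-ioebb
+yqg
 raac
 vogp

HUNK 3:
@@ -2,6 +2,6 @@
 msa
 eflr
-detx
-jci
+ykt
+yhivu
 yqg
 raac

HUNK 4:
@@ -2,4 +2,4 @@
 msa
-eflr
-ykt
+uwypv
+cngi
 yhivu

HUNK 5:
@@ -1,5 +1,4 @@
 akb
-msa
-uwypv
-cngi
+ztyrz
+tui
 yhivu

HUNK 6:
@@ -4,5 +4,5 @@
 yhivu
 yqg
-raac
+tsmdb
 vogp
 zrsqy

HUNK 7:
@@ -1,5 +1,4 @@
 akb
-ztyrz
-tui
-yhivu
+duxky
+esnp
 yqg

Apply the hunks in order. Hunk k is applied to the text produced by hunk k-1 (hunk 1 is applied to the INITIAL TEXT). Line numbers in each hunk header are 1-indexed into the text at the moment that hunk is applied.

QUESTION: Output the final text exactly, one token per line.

Hunk 1: at line 5 remove [jyw,sjsy] add [raac,vogp] -> 10 lines: akb msa eflr detx jci ioebb raac vogp zrsqy zmghb
Hunk 2: at line 4 remove [ioebb] add [yqg] -> 10 lines: akb msa eflr detx jci yqg raac vogp zrsqy zmghb
Hunk 3: at line 2 remove [detx,jci] add [ykt,yhivu] -> 10 lines: akb msa eflr ykt yhivu yqg raac vogp zrsqy zmghb
Hunk 4: at line 2 remove [eflr,ykt] add [uwypv,cngi] -> 10 lines: akb msa uwypv cngi yhivu yqg raac vogp zrsqy zmghb
Hunk 5: at line 1 remove [msa,uwypv,cngi] add [ztyrz,tui] -> 9 lines: akb ztyrz tui yhivu yqg raac vogp zrsqy zmghb
Hunk 6: at line 4 remove [raac] add [tsmdb] -> 9 lines: akb ztyrz tui yhivu yqg tsmdb vogp zrsqy zmghb
Hunk 7: at line 1 remove [ztyrz,tui,yhivu] add [duxky,esnp] -> 8 lines: akb duxky esnp yqg tsmdb vogp zrsqy zmghb

Answer: akb
duxky
esnp
yqg
tsmdb
vogp
zrsqy
zmghb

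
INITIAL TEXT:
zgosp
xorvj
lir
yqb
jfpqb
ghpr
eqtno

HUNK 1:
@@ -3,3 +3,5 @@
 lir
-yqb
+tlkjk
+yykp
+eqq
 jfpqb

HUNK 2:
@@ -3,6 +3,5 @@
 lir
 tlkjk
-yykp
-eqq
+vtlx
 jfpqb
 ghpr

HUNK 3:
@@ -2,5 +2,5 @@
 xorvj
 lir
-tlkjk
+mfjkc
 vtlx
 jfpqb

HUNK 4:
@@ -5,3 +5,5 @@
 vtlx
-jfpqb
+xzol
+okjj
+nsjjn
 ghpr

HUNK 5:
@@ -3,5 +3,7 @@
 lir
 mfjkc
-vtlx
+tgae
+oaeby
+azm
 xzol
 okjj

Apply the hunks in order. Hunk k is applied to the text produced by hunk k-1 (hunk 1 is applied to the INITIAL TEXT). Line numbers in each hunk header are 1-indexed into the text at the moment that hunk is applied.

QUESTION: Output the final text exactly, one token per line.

Answer: zgosp
xorvj
lir
mfjkc
tgae
oaeby
azm
xzol
okjj
nsjjn
ghpr
eqtno

Derivation:
Hunk 1: at line 3 remove [yqb] add [tlkjk,yykp,eqq] -> 9 lines: zgosp xorvj lir tlkjk yykp eqq jfpqb ghpr eqtno
Hunk 2: at line 3 remove [yykp,eqq] add [vtlx] -> 8 lines: zgosp xorvj lir tlkjk vtlx jfpqb ghpr eqtno
Hunk 3: at line 2 remove [tlkjk] add [mfjkc] -> 8 lines: zgosp xorvj lir mfjkc vtlx jfpqb ghpr eqtno
Hunk 4: at line 5 remove [jfpqb] add [xzol,okjj,nsjjn] -> 10 lines: zgosp xorvj lir mfjkc vtlx xzol okjj nsjjn ghpr eqtno
Hunk 5: at line 3 remove [vtlx] add [tgae,oaeby,azm] -> 12 lines: zgosp xorvj lir mfjkc tgae oaeby azm xzol okjj nsjjn ghpr eqtno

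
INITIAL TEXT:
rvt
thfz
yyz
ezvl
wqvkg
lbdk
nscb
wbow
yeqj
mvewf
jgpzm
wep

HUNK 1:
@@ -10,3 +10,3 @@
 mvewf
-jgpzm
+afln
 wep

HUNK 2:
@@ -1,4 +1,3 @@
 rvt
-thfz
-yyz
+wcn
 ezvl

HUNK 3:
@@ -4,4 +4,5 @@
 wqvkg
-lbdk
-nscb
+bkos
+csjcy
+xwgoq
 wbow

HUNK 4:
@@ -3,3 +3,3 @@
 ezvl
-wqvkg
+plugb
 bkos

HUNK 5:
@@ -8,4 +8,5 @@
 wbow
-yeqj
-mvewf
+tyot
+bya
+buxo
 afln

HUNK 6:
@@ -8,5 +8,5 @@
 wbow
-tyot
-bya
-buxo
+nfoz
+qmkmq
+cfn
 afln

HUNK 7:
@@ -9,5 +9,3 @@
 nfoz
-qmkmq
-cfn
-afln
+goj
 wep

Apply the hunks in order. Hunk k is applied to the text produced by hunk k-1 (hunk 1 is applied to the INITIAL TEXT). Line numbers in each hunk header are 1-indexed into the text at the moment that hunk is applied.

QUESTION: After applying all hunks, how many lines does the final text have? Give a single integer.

Answer: 11

Derivation:
Hunk 1: at line 10 remove [jgpzm] add [afln] -> 12 lines: rvt thfz yyz ezvl wqvkg lbdk nscb wbow yeqj mvewf afln wep
Hunk 2: at line 1 remove [thfz,yyz] add [wcn] -> 11 lines: rvt wcn ezvl wqvkg lbdk nscb wbow yeqj mvewf afln wep
Hunk 3: at line 4 remove [lbdk,nscb] add [bkos,csjcy,xwgoq] -> 12 lines: rvt wcn ezvl wqvkg bkos csjcy xwgoq wbow yeqj mvewf afln wep
Hunk 4: at line 3 remove [wqvkg] add [plugb] -> 12 lines: rvt wcn ezvl plugb bkos csjcy xwgoq wbow yeqj mvewf afln wep
Hunk 5: at line 8 remove [yeqj,mvewf] add [tyot,bya,buxo] -> 13 lines: rvt wcn ezvl plugb bkos csjcy xwgoq wbow tyot bya buxo afln wep
Hunk 6: at line 8 remove [tyot,bya,buxo] add [nfoz,qmkmq,cfn] -> 13 lines: rvt wcn ezvl plugb bkos csjcy xwgoq wbow nfoz qmkmq cfn afln wep
Hunk 7: at line 9 remove [qmkmq,cfn,afln] add [goj] -> 11 lines: rvt wcn ezvl plugb bkos csjcy xwgoq wbow nfoz goj wep
Final line count: 11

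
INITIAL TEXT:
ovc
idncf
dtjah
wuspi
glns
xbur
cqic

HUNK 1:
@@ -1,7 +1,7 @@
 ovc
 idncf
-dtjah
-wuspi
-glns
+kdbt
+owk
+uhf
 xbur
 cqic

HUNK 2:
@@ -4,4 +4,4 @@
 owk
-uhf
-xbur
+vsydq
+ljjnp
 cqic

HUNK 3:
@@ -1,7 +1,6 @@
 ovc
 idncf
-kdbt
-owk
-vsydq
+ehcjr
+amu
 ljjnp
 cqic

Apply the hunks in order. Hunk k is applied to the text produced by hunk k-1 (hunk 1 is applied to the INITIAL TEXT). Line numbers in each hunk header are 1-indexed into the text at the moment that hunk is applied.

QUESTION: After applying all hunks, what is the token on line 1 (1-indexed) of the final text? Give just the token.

Answer: ovc

Derivation:
Hunk 1: at line 1 remove [dtjah,wuspi,glns] add [kdbt,owk,uhf] -> 7 lines: ovc idncf kdbt owk uhf xbur cqic
Hunk 2: at line 4 remove [uhf,xbur] add [vsydq,ljjnp] -> 7 lines: ovc idncf kdbt owk vsydq ljjnp cqic
Hunk 3: at line 1 remove [kdbt,owk,vsydq] add [ehcjr,amu] -> 6 lines: ovc idncf ehcjr amu ljjnp cqic
Final line 1: ovc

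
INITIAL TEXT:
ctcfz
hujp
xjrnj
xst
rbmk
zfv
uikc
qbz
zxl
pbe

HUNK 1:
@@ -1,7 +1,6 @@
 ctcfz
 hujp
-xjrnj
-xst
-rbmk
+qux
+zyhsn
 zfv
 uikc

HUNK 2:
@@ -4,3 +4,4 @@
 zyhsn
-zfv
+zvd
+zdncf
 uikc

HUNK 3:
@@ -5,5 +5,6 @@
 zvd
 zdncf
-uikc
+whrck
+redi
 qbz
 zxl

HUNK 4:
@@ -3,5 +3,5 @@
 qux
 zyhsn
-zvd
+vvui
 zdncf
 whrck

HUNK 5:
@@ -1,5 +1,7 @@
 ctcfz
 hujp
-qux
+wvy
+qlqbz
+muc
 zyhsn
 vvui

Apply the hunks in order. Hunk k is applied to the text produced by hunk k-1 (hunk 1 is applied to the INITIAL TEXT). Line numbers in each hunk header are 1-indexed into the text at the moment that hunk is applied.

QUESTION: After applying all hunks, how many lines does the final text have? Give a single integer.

Hunk 1: at line 1 remove [xjrnj,xst,rbmk] add [qux,zyhsn] -> 9 lines: ctcfz hujp qux zyhsn zfv uikc qbz zxl pbe
Hunk 2: at line 4 remove [zfv] add [zvd,zdncf] -> 10 lines: ctcfz hujp qux zyhsn zvd zdncf uikc qbz zxl pbe
Hunk 3: at line 5 remove [uikc] add [whrck,redi] -> 11 lines: ctcfz hujp qux zyhsn zvd zdncf whrck redi qbz zxl pbe
Hunk 4: at line 3 remove [zvd] add [vvui] -> 11 lines: ctcfz hujp qux zyhsn vvui zdncf whrck redi qbz zxl pbe
Hunk 5: at line 1 remove [qux] add [wvy,qlqbz,muc] -> 13 lines: ctcfz hujp wvy qlqbz muc zyhsn vvui zdncf whrck redi qbz zxl pbe
Final line count: 13

Answer: 13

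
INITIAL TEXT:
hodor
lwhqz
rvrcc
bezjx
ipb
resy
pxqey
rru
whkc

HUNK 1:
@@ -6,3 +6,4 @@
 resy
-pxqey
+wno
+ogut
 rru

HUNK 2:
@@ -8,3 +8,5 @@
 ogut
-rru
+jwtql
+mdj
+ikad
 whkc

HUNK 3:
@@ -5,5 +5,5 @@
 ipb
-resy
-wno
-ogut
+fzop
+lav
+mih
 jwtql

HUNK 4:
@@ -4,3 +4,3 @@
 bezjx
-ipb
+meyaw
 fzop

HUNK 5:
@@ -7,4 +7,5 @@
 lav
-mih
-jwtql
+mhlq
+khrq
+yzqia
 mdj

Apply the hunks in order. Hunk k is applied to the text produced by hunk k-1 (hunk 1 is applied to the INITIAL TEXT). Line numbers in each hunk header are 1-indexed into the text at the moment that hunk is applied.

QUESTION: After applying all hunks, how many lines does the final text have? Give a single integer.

Answer: 13

Derivation:
Hunk 1: at line 6 remove [pxqey] add [wno,ogut] -> 10 lines: hodor lwhqz rvrcc bezjx ipb resy wno ogut rru whkc
Hunk 2: at line 8 remove [rru] add [jwtql,mdj,ikad] -> 12 lines: hodor lwhqz rvrcc bezjx ipb resy wno ogut jwtql mdj ikad whkc
Hunk 3: at line 5 remove [resy,wno,ogut] add [fzop,lav,mih] -> 12 lines: hodor lwhqz rvrcc bezjx ipb fzop lav mih jwtql mdj ikad whkc
Hunk 4: at line 4 remove [ipb] add [meyaw] -> 12 lines: hodor lwhqz rvrcc bezjx meyaw fzop lav mih jwtql mdj ikad whkc
Hunk 5: at line 7 remove [mih,jwtql] add [mhlq,khrq,yzqia] -> 13 lines: hodor lwhqz rvrcc bezjx meyaw fzop lav mhlq khrq yzqia mdj ikad whkc
Final line count: 13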